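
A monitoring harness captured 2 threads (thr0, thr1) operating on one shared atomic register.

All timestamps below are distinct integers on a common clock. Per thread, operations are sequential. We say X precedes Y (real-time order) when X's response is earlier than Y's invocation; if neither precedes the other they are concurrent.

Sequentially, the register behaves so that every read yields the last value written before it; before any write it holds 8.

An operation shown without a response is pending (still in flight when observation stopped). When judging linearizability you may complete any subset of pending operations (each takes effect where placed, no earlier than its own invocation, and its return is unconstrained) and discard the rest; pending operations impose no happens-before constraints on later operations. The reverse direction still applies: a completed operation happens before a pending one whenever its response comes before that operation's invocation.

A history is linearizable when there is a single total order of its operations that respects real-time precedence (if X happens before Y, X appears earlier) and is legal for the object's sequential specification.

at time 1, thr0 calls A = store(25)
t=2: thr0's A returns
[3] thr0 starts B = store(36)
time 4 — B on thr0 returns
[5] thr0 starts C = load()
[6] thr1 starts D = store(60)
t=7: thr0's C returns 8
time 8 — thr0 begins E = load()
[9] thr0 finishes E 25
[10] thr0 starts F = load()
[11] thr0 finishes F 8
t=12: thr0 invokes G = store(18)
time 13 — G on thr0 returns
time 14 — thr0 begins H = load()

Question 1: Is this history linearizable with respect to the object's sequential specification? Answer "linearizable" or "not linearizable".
not linearizable

already the first 7 events (up to C's response at time 7) admit no linearization; the first 6 still do
the sole real-time-consistent order of 3 completed operations fails the atomic register replay
no completion choice of the 1 pending operation (D) rescues it — every subset was tried
for example A, B, C (pending dropped) fails at step 3: C load() → 8 is not legal there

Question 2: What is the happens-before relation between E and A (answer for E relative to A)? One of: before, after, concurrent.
after

E spans [8,9], A spans [1,2]
resp(A)=2 < inv(E)=8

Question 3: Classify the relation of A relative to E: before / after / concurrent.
before

A spans [1,2], E spans [8,9]
resp(A)=2 < inv(E)=8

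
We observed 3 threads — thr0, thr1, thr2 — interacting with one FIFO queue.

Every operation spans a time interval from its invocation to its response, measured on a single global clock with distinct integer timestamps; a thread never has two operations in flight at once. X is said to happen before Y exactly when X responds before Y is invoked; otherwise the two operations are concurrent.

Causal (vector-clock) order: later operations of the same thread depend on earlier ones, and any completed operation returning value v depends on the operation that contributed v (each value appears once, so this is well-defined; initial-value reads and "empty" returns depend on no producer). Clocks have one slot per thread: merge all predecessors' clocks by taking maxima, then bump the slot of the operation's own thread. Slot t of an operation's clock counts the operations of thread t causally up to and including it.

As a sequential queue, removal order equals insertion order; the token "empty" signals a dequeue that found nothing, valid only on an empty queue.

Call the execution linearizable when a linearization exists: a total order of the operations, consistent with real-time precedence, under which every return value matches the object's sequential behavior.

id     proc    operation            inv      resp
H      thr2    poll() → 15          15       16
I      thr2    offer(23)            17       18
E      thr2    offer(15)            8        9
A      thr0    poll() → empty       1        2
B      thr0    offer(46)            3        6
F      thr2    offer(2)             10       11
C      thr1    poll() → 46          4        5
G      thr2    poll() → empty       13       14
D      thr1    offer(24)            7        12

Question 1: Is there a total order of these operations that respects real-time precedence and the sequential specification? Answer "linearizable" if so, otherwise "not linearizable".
not linearizable

prefix check: 1..13 passes, 1..14 fails once G's time-14 response joins
no legal order exists: 6 real-time-consistent candidates over 7 completed FIFO queue operations, all rejected
one such order, A, B, C, D, E, F, G, breaks at step 7 where G poll() → empty is illegal
one such order, A, B, C, E, D, F, G, breaks at step 7 where G poll() → empty is illegal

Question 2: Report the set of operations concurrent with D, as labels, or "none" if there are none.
Answer: E, F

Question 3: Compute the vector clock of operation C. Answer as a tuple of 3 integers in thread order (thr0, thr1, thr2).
Answer: (2, 1, 0)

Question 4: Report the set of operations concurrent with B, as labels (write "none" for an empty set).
Answer: C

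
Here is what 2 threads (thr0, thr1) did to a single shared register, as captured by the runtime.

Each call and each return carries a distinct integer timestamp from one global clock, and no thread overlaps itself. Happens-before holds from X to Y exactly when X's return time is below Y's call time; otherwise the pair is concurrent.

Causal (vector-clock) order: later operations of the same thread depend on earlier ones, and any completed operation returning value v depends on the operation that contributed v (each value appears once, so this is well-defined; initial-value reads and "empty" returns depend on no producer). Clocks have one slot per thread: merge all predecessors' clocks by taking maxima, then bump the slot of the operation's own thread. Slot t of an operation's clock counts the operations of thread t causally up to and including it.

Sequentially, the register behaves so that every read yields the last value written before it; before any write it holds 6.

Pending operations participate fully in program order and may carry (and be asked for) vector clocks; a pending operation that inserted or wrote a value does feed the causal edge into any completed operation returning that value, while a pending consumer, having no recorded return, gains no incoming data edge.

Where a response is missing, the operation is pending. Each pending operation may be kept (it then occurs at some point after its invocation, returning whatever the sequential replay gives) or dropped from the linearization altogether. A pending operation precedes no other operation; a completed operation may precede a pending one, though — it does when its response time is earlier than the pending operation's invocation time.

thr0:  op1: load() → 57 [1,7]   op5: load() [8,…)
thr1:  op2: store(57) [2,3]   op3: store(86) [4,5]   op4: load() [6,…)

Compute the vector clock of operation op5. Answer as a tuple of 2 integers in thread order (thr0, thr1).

VC(op2, invoked at 2): no causal predecessors; +1 on thr1 → (0, 1)
op3, invoked 4, takes VC(op2)=(0, 1) under max, adds 1 for thr1 → (0, 2)
op1, invoked 1, takes VC(op2)=(0, 1) under max, adds 1 for thr0 → (1, 1)
op4, invoked 6, takes VC(op3)=(0, 2) under max, adds 1 for thr1 → (0, 3)
op5, invoked 8, takes VC(op1)=(1, 1) under max, adds 1 for thr0 → (2, 1)
target: VC(op5) = (2, 1)

(2, 1)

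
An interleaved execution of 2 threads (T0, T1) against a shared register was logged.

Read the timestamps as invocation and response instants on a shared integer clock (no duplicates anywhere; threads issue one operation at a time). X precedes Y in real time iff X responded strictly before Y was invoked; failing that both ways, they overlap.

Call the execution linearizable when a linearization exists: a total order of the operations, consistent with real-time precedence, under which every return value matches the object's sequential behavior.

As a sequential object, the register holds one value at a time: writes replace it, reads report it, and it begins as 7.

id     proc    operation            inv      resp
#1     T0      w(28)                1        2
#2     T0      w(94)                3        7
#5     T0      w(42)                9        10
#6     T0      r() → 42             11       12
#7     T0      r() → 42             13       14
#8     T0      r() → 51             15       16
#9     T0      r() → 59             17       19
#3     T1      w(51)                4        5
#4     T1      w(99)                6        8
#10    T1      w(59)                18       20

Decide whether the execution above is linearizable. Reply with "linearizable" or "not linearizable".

not linearizable

the violation lands at event 16, #8's response at time 16: events 1..15 linearize, events 1..16 do not
checked exhaustively: 3 real-time-consistent orders of 8 completed operations, zero legal register replays
sample order #1, #2, #3, #4, #5, #6, #7, #8 stalls at step 8 — #8 r() → 51 has no legal effect
sample order #1, #3, #2, #4, #5, #6, #7, #8 stalls at step 8 — #8 r() → 51 has no legal effect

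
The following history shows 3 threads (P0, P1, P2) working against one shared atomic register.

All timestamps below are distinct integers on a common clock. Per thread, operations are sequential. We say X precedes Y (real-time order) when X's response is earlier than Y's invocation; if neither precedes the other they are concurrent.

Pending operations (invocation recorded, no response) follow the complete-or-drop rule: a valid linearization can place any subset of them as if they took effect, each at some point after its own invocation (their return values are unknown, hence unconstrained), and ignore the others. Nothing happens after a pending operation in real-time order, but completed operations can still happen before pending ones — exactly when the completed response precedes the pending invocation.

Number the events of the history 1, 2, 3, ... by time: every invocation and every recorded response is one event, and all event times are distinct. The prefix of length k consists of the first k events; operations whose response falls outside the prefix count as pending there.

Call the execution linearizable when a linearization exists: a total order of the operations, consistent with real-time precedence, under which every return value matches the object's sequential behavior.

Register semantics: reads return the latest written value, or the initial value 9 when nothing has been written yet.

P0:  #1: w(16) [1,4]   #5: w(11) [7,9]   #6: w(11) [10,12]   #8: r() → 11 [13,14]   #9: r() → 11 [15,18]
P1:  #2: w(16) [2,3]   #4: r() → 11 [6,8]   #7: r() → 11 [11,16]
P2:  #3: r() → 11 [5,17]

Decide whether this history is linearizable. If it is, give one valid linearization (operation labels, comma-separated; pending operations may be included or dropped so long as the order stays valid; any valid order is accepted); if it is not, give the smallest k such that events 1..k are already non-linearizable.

after step 1 (#1 w(16)): value 16
after step 2 (#2 w(16)): value 16
after step 3 (#5 w(11)): value 11
after step 4 (#3 r() → 11): value 11
after step 5 (#4 r() → 11): value 11
after step 6 (#6 w(11)): value 11
after step 7 (#7 r() → 11): value 11
after step 8 (#8 r() → 11): value 11
after step 9 (#9 r() → 11): value 11

linearizable — witness: #1, #2, #5, #3, #4, #6, #7, #8, #9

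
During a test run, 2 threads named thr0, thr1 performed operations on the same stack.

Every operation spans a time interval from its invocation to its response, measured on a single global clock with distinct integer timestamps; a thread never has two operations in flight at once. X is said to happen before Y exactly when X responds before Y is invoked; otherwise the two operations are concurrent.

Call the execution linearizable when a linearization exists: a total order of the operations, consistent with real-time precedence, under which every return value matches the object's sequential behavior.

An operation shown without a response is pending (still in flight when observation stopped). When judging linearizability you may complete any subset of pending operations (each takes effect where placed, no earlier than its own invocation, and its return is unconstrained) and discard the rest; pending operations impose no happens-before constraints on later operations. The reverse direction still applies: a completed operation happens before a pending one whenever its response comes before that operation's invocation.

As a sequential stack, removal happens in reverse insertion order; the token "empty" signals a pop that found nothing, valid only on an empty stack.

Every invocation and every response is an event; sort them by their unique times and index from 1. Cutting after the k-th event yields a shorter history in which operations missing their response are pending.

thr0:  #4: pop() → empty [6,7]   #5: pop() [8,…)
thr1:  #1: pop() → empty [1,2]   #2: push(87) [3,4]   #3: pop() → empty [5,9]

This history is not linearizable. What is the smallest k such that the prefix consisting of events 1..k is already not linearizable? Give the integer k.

one valid order for events 1..8 is #1, #2, #3, #4:
after step 1 (#1 pop() → empty): stack <>
after step 2 (#2 push(87)): stack <87>
after step 3 (#3 pop() (pending, included)): stack <>
after step 4 (#4 pop() → empty): stack <>
event 9 — #3's response, time 9 — after it, nothing linearizes
every completion of the 1 pending operation (#5) was checked; none linearizes
for example #1, #2, #3, #4 (pending dropped) fails at step 3: #3 pop() → empty is not legal there
for example #1, #2, #4, #3 (pending dropped) fails at step 3: #4 pop() → empty is not legal there

9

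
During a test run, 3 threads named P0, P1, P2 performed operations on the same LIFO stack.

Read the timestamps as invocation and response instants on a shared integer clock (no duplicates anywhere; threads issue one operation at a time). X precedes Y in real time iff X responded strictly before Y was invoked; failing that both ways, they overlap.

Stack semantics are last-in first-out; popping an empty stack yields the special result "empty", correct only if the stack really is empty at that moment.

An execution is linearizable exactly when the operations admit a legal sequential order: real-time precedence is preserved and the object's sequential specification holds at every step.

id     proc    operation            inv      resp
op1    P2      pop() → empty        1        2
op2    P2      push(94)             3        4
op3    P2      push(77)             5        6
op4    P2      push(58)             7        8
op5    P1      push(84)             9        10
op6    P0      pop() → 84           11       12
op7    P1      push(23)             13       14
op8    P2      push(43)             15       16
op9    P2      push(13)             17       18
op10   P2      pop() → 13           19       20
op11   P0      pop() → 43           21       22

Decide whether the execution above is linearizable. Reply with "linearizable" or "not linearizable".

linearizable

one valid linearization: op1, op2, op3, op4, op5, op6, op7, op8, op9, op10, op11
1. op1 pop() → empty, leaving stack <>
2. op2 push(94), leaving stack <94>
3. op3 push(77), leaving stack <94,77>
4. op4 push(58), leaving stack <94,77,58>
5. op5 push(84), leaving stack <94,77,58,84>
6. op6 pop() → 84, leaving stack <94,77,58>
7. op7 push(23), leaving stack <94,77,58,23>
8. op8 push(43), leaving stack <94,77,58,23,43>
9. op9 push(13), leaving stack <94,77,58,23,43,13>
10. op10 pop() → 13, leaving stack <94,77,58,23,43>
11. op11 pop() → 43, leaving stack <94,77,58,23>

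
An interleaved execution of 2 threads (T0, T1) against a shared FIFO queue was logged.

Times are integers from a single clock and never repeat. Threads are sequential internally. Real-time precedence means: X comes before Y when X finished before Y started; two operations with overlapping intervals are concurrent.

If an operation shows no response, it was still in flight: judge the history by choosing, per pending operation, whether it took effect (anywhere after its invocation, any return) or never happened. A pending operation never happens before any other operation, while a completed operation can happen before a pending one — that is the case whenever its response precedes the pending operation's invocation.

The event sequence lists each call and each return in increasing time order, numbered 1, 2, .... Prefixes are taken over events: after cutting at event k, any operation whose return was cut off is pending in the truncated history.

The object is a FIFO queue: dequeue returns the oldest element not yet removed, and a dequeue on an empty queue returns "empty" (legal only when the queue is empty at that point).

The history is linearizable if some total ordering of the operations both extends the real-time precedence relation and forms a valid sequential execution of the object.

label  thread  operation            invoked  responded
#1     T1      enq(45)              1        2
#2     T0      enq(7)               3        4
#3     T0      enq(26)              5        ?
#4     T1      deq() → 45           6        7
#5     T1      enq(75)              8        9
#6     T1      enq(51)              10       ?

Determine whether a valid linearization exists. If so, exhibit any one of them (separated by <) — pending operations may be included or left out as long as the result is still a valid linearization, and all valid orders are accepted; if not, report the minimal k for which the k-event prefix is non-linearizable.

after step 1 (#1 enq(45)): queue <45>
after step 2 (#2 enq(7)): queue <45,7>
after step 3 (#3 enq(26) (pending, included)): queue <45,7,26>
after step 4 (#4 deq() → 45): queue <7,26>
after step 5 (#5 enq(75)): queue <7,26,75>

linearizable — witness: #1 < #2 < #3 < #4 < #5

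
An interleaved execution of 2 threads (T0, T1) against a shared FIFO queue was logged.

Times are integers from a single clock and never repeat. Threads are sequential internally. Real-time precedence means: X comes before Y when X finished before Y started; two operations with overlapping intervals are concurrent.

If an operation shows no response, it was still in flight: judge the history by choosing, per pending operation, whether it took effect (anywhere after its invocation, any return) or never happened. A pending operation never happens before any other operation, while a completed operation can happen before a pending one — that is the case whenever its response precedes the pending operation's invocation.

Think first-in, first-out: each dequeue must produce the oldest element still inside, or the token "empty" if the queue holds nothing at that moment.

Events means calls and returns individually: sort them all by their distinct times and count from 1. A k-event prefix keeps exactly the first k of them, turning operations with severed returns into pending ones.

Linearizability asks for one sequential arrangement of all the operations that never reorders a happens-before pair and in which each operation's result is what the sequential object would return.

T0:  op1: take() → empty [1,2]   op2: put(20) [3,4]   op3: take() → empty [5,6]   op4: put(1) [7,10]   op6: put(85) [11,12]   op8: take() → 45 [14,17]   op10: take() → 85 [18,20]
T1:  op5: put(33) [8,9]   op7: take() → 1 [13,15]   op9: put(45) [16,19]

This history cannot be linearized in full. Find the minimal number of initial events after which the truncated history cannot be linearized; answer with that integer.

6

one valid order for events 1..5 is op1, op2:
step 1: op1 take() → empty — queue <>
step 2: op2 put(20) — queue <20>
event 6 — op3's response, time 6 — after it, nothing linearizes
one such order, op1, op2, op3, breaks at step 3 where op3 take() → empty is illegal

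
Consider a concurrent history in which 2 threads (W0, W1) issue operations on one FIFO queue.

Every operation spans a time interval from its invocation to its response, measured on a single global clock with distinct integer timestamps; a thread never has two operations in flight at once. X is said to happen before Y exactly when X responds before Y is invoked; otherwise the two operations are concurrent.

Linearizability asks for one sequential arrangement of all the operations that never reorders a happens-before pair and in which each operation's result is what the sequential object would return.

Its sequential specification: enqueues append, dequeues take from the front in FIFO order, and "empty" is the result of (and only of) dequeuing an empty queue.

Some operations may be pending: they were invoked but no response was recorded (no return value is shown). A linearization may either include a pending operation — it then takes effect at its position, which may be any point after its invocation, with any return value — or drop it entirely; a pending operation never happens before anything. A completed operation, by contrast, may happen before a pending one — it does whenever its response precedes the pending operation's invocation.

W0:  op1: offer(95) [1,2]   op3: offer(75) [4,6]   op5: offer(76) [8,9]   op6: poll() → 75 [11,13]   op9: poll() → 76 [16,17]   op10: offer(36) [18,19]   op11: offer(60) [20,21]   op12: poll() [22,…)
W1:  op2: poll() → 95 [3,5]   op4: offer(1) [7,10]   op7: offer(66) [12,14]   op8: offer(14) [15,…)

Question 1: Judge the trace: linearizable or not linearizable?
one valid linearization: op1, op2, op3, op5, op4, op6, op7, op8, op9, op10, op11
1. op1 offer(95), leaving queue <95>
2. op2 poll() → 95, leaving queue <>
3. op3 offer(75), leaving queue <75>
4. op5 offer(76), leaving queue <75,76>
5. op4 offer(1), leaving queue <75,76,1>
6. op6 poll() → 75, leaving queue <76,1>
7. op7 offer(66), leaving queue <76,1,66>
8. op8 offer(14) (pending, included), leaving queue <76,1,66,14>
9. op9 poll() → 76, leaving queue <1,66,14>
10. op10 offer(36), leaving queue <1,66,14,36>
11. op11 offer(60), leaving queue <1,66,14,36,60>

linearizable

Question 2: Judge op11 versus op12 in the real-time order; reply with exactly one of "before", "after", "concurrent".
Answer: before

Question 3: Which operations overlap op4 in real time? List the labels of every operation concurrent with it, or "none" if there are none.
Answer: op5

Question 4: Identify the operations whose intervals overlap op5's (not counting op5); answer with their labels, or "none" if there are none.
Answer: op4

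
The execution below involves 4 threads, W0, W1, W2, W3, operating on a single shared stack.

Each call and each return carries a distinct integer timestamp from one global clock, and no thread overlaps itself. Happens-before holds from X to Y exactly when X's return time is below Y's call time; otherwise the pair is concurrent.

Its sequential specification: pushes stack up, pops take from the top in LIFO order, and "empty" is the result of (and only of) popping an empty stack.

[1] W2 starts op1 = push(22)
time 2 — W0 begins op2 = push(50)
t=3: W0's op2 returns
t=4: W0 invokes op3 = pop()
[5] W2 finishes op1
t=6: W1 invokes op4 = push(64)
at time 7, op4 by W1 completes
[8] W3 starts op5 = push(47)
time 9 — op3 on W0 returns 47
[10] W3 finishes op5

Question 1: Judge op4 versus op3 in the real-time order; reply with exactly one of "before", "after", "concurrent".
Answer: concurrent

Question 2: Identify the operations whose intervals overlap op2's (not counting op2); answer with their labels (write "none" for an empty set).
Answer: op1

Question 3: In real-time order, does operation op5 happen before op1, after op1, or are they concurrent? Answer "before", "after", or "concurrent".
Answer: after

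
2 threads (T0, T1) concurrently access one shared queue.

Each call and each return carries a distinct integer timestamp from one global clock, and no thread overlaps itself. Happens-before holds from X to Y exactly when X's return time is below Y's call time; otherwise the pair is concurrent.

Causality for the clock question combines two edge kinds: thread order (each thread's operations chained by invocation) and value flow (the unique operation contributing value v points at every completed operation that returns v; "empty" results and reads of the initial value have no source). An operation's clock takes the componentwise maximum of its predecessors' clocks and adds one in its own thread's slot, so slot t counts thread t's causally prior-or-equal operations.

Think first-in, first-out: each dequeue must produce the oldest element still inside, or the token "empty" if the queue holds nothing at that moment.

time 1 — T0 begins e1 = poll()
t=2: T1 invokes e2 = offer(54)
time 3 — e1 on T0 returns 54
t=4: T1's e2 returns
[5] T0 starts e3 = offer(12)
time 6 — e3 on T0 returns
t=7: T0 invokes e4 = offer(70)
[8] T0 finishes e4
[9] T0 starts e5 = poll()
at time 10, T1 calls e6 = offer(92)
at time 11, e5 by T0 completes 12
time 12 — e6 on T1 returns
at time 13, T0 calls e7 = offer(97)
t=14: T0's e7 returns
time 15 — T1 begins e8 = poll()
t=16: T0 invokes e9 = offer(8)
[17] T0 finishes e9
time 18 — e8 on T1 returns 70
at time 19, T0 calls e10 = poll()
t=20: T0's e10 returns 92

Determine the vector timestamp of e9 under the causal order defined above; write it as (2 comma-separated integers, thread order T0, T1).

invoked at 2, e2 has no predecessors; its own T1 bump gives (0, 1)
invoked at 10, e6 merges VC(e2)=(0, 1) and bumps T1's slot → (0, 2)
invoked at 1, e1 merges VC(e2)=(0, 1) and bumps T0's slot → (1, 1)
invoked at 5, e3 merges VC(e1)=(1, 1) and bumps T0's slot → (2, 1)
invoked at 7, e4 merges VC(e3)=(2, 1) and bumps T0's slot → (3, 1)
invoked at 9, e5 merges VC(e3)=(2, 1), VC(e4)=(3, 1) and bumps T0's slot → (4, 1)
invoked at 15, e8 merges VC(e4)=(3, 1), VC(e6)=(0, 2) and bumps T1's slot → (3, 3)
invoked at 13, e7 merges VC(e5)=(4, 1) and bumps T0's slot → (5, 1)
invoked at 16, e9 merges VC(e7)=(5, 1) and bumps T0's slot → (6, 1)
invoked at 19, e10 merges VC(e6)=(0, 2), VC(e9)=(6, 1) and bumps T0's slot → (7, 2)
target: VC(e9) = (6, 1)

(6, 1)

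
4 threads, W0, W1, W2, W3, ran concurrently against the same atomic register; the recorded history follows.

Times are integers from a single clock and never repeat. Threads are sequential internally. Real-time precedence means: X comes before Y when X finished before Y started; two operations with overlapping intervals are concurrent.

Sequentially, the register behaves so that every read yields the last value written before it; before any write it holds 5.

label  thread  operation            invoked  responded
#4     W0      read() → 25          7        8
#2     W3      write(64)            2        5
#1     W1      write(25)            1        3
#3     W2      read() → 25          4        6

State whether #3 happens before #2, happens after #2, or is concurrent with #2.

concurrent

#3 spans [4,6], #2 spans [2,5]
the intervals overlap in both directions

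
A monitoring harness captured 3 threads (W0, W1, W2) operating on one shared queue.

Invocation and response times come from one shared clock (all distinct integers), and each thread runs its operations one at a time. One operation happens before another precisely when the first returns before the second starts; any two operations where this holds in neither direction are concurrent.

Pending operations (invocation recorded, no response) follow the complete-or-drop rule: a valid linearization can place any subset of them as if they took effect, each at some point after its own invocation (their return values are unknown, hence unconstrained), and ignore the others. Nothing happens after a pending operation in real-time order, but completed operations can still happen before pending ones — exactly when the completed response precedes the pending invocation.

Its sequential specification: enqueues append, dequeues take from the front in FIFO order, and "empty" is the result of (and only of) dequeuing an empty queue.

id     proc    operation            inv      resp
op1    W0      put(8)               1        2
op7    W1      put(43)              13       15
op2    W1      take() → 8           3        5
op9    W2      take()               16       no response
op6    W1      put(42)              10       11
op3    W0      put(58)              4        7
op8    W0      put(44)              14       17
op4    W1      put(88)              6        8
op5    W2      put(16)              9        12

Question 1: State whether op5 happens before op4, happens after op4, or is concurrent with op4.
op5 spans [9,12], op4 spans [6,8]
resp(op4)=8 < inv(op5)=9

after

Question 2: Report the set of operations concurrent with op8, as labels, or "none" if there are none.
op8 spans [14,17]: anything still running between times 14 and 17 counts as concurrent
op1 [1,2]: before
op2 [3,5]: before
op3 [4,7]: before
op4 [6,8]: before
op5 [9,12]: before
op6 [10,11]: before
op7 [13,15]: concurrent
op9 [16,…): concurrent

op7, op9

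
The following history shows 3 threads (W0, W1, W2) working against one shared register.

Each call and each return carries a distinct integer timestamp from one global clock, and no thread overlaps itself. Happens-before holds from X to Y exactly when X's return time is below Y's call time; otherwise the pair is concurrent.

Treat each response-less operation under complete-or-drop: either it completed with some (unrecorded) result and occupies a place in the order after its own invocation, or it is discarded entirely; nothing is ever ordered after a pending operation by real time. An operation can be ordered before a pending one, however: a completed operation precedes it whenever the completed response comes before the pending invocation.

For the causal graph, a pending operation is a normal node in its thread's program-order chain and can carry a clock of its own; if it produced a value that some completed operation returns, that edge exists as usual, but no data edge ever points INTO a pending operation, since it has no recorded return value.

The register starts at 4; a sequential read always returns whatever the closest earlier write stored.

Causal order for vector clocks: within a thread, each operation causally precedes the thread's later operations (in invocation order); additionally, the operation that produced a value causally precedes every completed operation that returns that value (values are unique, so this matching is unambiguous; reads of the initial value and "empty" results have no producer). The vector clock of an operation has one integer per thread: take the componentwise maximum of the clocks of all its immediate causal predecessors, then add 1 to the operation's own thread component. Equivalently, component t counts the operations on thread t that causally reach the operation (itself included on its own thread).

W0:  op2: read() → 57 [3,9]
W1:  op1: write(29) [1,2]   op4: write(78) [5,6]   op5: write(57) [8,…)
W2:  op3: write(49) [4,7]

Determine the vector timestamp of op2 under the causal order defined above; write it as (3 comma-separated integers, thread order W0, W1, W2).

VC(op3, invoked at 4): no causal predecessors; +1 on W2 → (0, 0, 1)
VC(op1, invoked at 1): no causal predecessors; +1 on W1 → (0, 1, 0)
op4 (invocation 5): componentwise max over VC(op1)=(0, 1, 0), +1 at W1, giving (0, 2, 0)
op5 (invocation 8): componentwise max over VC(op4)=(0, 2, 0), +1 at W1, giving (0, 3, 0)
op2 (invocation 3): componentwise max over VC(op5)=(0, 3, 0), +1 at W0, giving (1, 3, 0)
target: VC(op2) = (1, 3, 0)

(1, 3, 0)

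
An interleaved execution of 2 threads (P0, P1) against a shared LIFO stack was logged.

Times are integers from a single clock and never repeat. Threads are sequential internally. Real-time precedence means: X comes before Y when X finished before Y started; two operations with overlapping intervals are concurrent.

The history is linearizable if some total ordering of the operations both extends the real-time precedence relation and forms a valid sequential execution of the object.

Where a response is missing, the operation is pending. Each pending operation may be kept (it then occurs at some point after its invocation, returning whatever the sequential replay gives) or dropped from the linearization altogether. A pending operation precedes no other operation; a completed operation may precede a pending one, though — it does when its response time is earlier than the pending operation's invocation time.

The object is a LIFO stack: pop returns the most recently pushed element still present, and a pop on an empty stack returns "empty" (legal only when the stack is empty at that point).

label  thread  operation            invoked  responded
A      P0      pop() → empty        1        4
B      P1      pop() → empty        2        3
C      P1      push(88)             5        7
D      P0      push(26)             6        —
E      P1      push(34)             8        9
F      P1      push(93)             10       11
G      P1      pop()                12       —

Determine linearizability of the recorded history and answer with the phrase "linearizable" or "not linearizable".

a witness: A, B, C, D, E, F
1. A pop() → empty, leaving stack <>
2. B pop() → empty, leaving stack <>
3. C push(88), leaving stack <88>
4. D push(26) (pending, included), leaving stack <88,26>
5. E push(34), leaving stack <88,26,34>
6. F push(93), leaving stack <88,26,34,93>

linearizable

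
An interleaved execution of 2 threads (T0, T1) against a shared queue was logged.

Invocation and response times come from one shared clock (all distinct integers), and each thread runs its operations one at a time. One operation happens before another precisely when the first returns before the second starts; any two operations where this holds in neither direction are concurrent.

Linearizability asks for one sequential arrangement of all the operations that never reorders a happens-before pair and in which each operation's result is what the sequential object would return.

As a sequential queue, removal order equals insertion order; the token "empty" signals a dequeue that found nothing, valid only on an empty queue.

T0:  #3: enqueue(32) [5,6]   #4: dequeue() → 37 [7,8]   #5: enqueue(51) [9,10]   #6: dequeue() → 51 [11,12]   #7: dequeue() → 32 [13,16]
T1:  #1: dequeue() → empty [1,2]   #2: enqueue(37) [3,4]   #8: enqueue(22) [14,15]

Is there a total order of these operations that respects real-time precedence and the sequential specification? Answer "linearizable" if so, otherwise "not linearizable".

already the first 12 events (up to #6's response at time 12) admit no linearization; the first 11 still do
a single order respects real time; the 6 completed queue operations fail replay along it
take #1, #2, #3, #4, #5, #6: step 6 already fails, because #6 dequeue() → 51 cannot occur there

not linearizable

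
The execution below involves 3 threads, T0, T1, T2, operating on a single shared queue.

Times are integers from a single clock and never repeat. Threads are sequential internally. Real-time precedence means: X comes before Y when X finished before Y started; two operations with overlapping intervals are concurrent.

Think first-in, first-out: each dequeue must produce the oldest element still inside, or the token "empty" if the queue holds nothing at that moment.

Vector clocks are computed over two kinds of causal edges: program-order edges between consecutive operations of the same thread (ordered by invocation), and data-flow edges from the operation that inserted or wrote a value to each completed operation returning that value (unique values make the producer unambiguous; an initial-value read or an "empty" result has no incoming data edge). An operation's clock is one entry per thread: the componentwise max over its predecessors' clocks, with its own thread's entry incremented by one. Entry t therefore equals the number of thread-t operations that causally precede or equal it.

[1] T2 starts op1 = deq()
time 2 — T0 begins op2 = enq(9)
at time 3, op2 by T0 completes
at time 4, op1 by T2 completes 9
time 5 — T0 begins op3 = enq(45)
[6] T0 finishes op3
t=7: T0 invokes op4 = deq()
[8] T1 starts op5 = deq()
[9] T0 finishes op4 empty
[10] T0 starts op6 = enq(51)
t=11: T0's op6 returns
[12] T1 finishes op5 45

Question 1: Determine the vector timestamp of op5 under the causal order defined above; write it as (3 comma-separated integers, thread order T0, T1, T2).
no predecessors for op2 (invoked 2): T0 increments from zero → (1, 0, 0)
op1, invoked 1, takes VC(op2)=(1, 0, 0) under max, adds 1 for T2 → (1, 0, 1)
op3, invoked 5, takes VC(op2)=(1, 0, 0) under max, adds 1 for T0 → (2, 0, 0)
op5, invoked 8, takes VC(op3)=(2, 0, 0) under max, adds 1 for T1 → (2, 1, 0)
op4, invoked 7, takes VC(op3)=(2, 0, 0) under max, adds 1 for T0 → (3, 0, 0)
op6, invoked 10, takes VC(op4)=(3, 0, 0) under max, adds 1 for T0 → (4, 0, 0)
target: VC(op5) = (2, 1, 0)

(2, 1, 0)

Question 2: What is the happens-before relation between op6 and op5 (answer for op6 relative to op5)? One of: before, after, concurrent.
op6 spans [10,11], op5 spans [8,12]
the intervals overlap in both directions

concurrent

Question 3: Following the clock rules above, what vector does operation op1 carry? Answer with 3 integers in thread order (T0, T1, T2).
VC(op2, invoked at 2): no causal predecessors; +1 on T0 → (1, 0, 0)
from VC(op2)=(1, 0, 0), op1 (invoked 1) maxes components and bumps T2 → (1, 0, 1)
from VC(op2)=(1, 0, 0), op3 (invoked 5) maxes components and bumps T0 → (2, 0, 0)
from VC(op3)=(2, 0, 0), op5 (invoked 8) maxes components and bumps T1 → (2, 1, 0)
from VC(op3)=(2, 0, 0), op4 (invoked 7) maxes components and bumps T0 → (3, 0, 0)
from VC(op4)=(3, 0, 0), op6 (invoked 10) maxes components and bumps T0 → (4, 0, 0)
target: VC(op1) = (1, 0, 1)

(1, 0, 1)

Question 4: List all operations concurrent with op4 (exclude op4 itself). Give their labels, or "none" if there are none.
op4 spans [7,9]: anything still running between times 7 and 9 counts as concurrent
op1 [1,4]: before
op2 [2,3]: before
op3 [5,6]: before
op5 [8,12]: concurrent
op6 [10,11]: after

op5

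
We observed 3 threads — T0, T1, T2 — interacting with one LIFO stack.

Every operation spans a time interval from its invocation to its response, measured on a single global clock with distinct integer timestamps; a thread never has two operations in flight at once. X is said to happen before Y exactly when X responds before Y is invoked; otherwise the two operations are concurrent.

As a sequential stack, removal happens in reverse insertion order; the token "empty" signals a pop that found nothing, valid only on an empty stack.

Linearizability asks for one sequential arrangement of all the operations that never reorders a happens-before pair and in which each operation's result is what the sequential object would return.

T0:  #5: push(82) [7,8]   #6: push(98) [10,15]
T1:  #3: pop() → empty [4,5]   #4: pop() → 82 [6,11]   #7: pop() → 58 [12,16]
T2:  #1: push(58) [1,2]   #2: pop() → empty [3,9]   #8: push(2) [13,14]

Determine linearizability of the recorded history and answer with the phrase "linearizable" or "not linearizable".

events 1..8 are fine; event 9 — the response of #2 at time 9 — makes the prefix non-linearizable
3 orders of the 4 completed LIFO stack ops respect real time; none is legal
no completion choice of the 1 pending operation (#4) rescues it — every subset was tried
take #1, #2, #3, #5 (pending dropped): step 2 already fails, because #2 pop() → empty cannot occur there
take #1, #3, #2, #5 (pending dropped): step 2 already fails, because #3 pop() → empty cannot occur there

not linearizable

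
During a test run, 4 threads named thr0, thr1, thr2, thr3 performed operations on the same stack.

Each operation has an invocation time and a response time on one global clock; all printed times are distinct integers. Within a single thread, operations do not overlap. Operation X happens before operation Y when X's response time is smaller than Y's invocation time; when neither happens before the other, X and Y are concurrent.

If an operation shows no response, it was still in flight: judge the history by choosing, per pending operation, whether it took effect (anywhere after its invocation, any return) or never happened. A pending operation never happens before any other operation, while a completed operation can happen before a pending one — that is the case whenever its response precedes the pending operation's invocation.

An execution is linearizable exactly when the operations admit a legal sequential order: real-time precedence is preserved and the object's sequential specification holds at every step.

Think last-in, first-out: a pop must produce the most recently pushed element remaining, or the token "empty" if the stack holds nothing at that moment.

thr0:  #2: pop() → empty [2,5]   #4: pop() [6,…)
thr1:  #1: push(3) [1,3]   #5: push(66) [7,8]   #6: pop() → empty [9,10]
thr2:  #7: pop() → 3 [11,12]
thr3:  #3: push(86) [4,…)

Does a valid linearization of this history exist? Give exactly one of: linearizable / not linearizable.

not linearizable

cut after 9 events: linearizable; cut after 10 events (#6 responds, time 10): not linearizable
no legal order exists: 2 real-time-consistent candidates over 4 completed stack operations, all rejected
no escape via the 2 pending operations (#3, #4): every completion choice fails
sample order #1, #2, #5, #6 (pending dropped) stalls at step 2 — #2 pop() → empty has no legal effect
sample order #2, #1, #5, #6 (pending dropped) stalls at step 4 — #6 pop() → empty has no legal effect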